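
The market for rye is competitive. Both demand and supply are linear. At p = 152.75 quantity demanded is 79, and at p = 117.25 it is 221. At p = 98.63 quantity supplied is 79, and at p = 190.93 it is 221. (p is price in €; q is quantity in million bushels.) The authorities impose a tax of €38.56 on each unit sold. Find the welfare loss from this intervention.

Demand slope = (117.25 − 152.75)/(221 − 79) = −0.25, so p = 172.5 − 0.25q.
Supply slope = (190.93 − 98.63)/(221 − 79) = 0.65, so p = 47.28 + 0.65q.
Competitive equilibrium: 172.5 − 0.25q = 47.28 + 0.65q → q* = 139.1333, p* = 137.7167.
With the tax, the buyer price exceeds the seller price by 38.56: (172.5 − 0.25q) − (47.28 + 0.65q) = 38.56 → q' = 96.2889.
Δq = 139.1333 − 96.2889 = 42.8444; the wedge equals the tax, 38.56.
Welfare loss = ½ × 42.8444 × 38.56 = €826.04 million.

€826.04 million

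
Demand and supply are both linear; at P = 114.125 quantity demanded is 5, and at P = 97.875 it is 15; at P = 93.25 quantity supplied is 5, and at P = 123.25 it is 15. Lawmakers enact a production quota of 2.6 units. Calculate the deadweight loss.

Demand slope = (97.875 − 114.125)/(15 − 5) = −1.625, so P = 122.25 − 1.625Q.
Supply slope = (123.25 − 93.25)/(15 − 5) = 3, so P = 78.25 + 3Q.
Competitive equilibrium: 122.25 − 1.625Q = 78.25 + 3Q → Q* = 9.5135, P* = 106.7905.
At Q = 2.6: demand price = 122.25 − 1.625·2.6 = 118.025; supply price = 78.25 + 3·2.6 = 86.05.
ΔQ = 9.5135 − 2.6 = 6.9135; wedge = 118.025 − 86.05 = 31.975.
The triangle = ½ × 6.9135 × 31.975 = 110.53.

110.53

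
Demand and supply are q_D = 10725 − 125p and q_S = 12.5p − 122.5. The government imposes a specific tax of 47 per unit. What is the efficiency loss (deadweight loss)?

In inverse form: demand p = 85.8 − 0.008q, supply p = 9.8 + 0.08q.
Competitive equilibrium: 85.8 − 0.008q = 9.8 + 0.08q → q* = 863.6364, p* = 78.8909.
With the tax, the buyer price exceeds the seller price by 47: (85.8 − 0.008q) − (9.8 + 0.08q) = 47 → q' = 329.5455.
Δq = 863.6364 − 329.5455 = 534.0909; the wedge equals the tax, 47.
Deadweight loss = ½ × 534.0909 × 47 = 12551.14.

12551.14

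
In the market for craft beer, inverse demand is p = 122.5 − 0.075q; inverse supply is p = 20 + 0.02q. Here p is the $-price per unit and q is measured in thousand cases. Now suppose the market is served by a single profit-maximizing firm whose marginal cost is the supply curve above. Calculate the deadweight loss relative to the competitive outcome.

$10762.64 thousand

Competitive equilibrium: 122.5 − 0.075q = 20 + 0.02q → q* = 1078.9474, p* = 41.5789.
Marginal revenue: MR = 122.5 − 0.15q. Set MR = MC: 122.5 − 0.15q = 20 + 0.02q → q_m = 602.9412.
Price p_m = 122.5 − 0.075·602.9412 = 77.2794; MC(q_m) = 20 + 0.02·602.9412 = 32.0588.
Competitive q* = 1078.9474, so Δq = 476.0062; wedge = 77.2794 − 32.0588 = 45.2206.
The triangle = ½ × 476.0062 × 45.2206 = $10762.64 thousand.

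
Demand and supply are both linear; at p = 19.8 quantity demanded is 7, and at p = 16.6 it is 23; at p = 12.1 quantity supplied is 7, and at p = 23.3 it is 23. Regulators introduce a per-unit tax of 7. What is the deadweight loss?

27.22

Demand slope = (16.6 − 19.8)/(23 − 7) = −0.2, so p = 21.2 − 0.2q.
Supply slope = (23.3 − 12.1)/(23 − 7) = 0.7, so p = 7.2 + 0.7q.
Competitive equilibrium: 21.2 − 0.2q = 7.2 + 0.7q → q* = 15.5556, p* = 18.0889.
With the tax, the buyer price exceeds the seller price by 7: (21.2 − 0.2q) − (7.2 + 0.7q) = 7 → q' = 7.7778.
Δq = 15.5556 − 7.7778 = 7.7778; the wedge equals the tax, 7.
The triangle = ½ × 7.7778 × 7 = 27.22.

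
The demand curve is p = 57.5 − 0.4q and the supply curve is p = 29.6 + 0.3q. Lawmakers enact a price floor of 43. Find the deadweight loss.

4.55

Competitive equilibrium: 57.5 − 0.4q = 29.6 + 0.3q → q* = 39.8571, p* = 41.5571.
At the floor p = 43, quantity demanded = (57.5 − 43)/0.4 = 36.25.
Sellers' marginal cost at q' = 36.25: 29.6 + 0.3·36.25 = 40.475.
Δq = 39.8571 − 36.25 = 3.6071; wedge = 43 − 40.475 = 2.525.
The triangle = ½ × 3.6071 × 2.525 = 4.55.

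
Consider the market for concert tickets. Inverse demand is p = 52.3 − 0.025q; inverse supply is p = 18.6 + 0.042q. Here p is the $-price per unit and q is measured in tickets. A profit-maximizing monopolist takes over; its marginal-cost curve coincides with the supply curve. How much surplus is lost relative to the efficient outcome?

$625.83

Competitive equilibrium: 52.3 − 0.025q = 18.6 + 0.042q → q* = 502.9851, p* = 39.7254.
Marginal revenue: MR = 52.3 − 0.05q. Set MR = MC: 52.3 − 0.05q = 18.6 + 0.042q → q_m = 366.3043.
Price p_m = 52.3 − 0.025·366.3043 = 43.1424; MC(q_m) = 18.6 + 0.042·366.3043 = 33.9848.
Competitive q* = 502.9851, so Δq = 136.6808; wedge = 43.1424 − 33.9848 = 9.1576.
DWL = ½ × 136.6808 × 9.1576 = $625.83.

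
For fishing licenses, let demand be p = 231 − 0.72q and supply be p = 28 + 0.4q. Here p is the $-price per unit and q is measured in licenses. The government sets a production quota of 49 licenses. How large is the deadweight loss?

$9794.435

Competitive equilibrium: 231 − 0.72q = 28 + 0.4q → q* = 181.25, p* = 100.5.
At q = 49: demand price = 231 − 0.72·49 = 195.72; supply price = 28 + 0.4·49 = 47.6.
Δq = 181.25 − 49 = 132.25; wedge = 195.72 − 47.6 = 148.12.
DWL = ½ × 132.25 × 148.12 = $9794.435.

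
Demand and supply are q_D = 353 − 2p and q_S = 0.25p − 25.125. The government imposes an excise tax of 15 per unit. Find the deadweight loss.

25

In inverse form: demand p = 176.5 − 0.5q, supply p = 100.5 + 4q.
Competitive equilibrium: 176.5 − 0.5q = 100.5 + 4q → q* = 16.8889, p* = 168.0556.
With the tax, the buyer price exceeds the seller price by 15: (176.5 − 0.5q) − (100.5 + 4q) = 15 → q' = 13.5556.
Δq = 16.8889 − 13.5556 = 3.3333; the wedge equals the tax, 15.
The triangle = ½ × 3.3333 × 15 = 25.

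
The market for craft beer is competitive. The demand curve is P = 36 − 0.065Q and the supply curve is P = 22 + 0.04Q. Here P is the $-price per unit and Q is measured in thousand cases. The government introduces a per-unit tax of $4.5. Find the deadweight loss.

$96.43 thousand

Competitive equilibrium: 36 − 0.065Q = 22 + 0.04Q → Q* = 133.3333, P* = 27.3333.
With the tax, the buyer price exceeds the seller price by 4.5: (36 − 0.065Q) − (22 + 0.04Q) = 4.5 → Q' = 90.4762.
ΔQ = 133.3333 − 90.4762 = 42.8571; the wedge equals the tax, 4.5.
The triangle = ½ × 42.8571 × 4.5 = $96.43 thousand.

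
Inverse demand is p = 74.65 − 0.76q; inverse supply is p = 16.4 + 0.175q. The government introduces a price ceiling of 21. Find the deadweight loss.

606.34

Competitive equilibrium: 74.65 − 0.76q = 16.4 + 0.175q → q* = 62.2995, p* = 27.3024.
At the ceiling p = 21, quantity supplied = (21 − 16.4)/0.175 = 26.2857.
Willingness to pay at q' = 26.2857: 74.65 − 0.76·26.2857 = 54.6729.
Δq = 62.2995 − 26.2857 = 36.0138; wedge = 54.6729 − 21 = 33.6729.
DWL = ½ × 36.0138 × 33.6729 = 606.34.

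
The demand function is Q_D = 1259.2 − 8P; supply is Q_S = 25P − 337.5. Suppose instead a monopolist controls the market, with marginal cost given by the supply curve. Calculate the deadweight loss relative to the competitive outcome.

In inverse form: demand P = 157.4 − 0.125Q, supply P = 13.5 + 0.04Q.
Competitive equilibrium: 157.4 − 0.125Q = 13.5 + 0.04Q → Q* = 872.12121, P* = 48.38485.
Marginal revenue: MR = 157.4 − 0.25Q. Set MR = MC: 157.4 − 0.25Q = 13.5 + 0.04Q → Q_m = 496.2069.
Price P_m = 157.4 − 0.125·496.2069 = 95.37414; MC(Q_m) = 13.5 + 0.04·496.2069 = 33.34828.
Competitive Q* = 872.12121, so ΔQ = 375.91431; wedge = 95.37414 − 33.34828 = 62.02586.
Deadweight loss = ½ × 375.91431 × 62.02586 = 11658.20.

11658.20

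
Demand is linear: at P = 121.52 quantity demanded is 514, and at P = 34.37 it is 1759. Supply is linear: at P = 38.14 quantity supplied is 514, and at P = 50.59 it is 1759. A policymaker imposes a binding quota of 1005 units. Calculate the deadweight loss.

12155.06

Demand slope = (34.37 − 121.52)/(1759 − 514) = −0.07, so P = 157.5 − 0.07Q.
Supply slope = (50.59 − 38.14)/(1759 − 514) = 0.01, so P = 33 + 0.01Q.
Competitive equilibrium: 157.5 − 0.07Q = 33 + 0.01Q → Q* = 1556.25, P* = 48.5625.
At Q = 1005: demand price = 157.5 − 0.07·1005 = 87.15; supply price = 33 + 0.01·1005 = 43.05.
ΔQ = 1556.25 − 1005 = 551.25; wedge = 87.15 − 43.05 = 44.1.
Deadweight loss = ½ × 551.25 × 44.1 = 12155.06.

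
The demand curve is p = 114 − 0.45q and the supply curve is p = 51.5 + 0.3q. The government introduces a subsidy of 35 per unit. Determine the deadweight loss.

Competitive equilibrium: 114 − 0.45q = 51.5 + 0.3q → q* = 83.3333, p* = 76.5.
The subsidy lowers effective supply by 35: p = 16.5 + 0.3q.
New quantity: 114 − 0.45q = 16.5 + 0.3q → q' = 130.
Overproduction Δq = 130 − 83.3333 = 46.6667; wedge = subsidy = 35.
DWL = ½ × 46.6667 × 35 = 816.67.

816.67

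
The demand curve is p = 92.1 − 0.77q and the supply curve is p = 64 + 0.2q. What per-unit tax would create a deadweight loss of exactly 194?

19.4

Competitive equilibrium: 92.1 − 0.77q = 64 + 0.2q → q* = 28.9691, p* = 69.7938.
A tax t gives Δq = t/0.97 and wedge t, so DWL = t²/1.94.
t²/1.94 = 194 → t² = 376.36 → t = 19.4.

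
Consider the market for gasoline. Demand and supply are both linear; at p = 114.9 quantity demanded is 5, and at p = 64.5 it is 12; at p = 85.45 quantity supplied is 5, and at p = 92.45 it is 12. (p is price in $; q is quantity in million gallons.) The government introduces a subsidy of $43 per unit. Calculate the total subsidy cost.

$594.92 million

Demand slope = (64.5 − 114.9)/(12 − 5) = −7.2, so p = 150.9 − 7.2q.
Supply slope = (92.45 − 85.45)/(12 − 5) = 1, so p = 80.45 + q.
Competitive equilibrium: 150.9 − 7.2q = 80.45 + q → q* = 8.5915, p* = 89.0415.
The subsidy lowers effective supply by 43: p = 37.45 + q.
New quantity: 150.9 − 7.2q = 37.45 + q → q' = 13.8354.
Total subsidy cost = 43 × 13.8354 = $594.92 million.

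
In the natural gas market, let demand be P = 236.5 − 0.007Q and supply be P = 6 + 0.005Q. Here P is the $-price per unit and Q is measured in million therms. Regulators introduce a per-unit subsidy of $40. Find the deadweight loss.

Competitive equilibrium: 236.5 − 0.007Q = 6 + 0.005Q → Q* = 19208.3333, P* = 102.0417.
The subsidy lowers effective supply by 40: P = 0.005Q − 34.
New quantity: 236.5 − 0.007Q = 0.005Q − 34 → Q' = 22541.6667.
Overproduction ΔQ = 22541.6667 − 19208.3333 = 3333.3334; wedge = subsidy = 40.
Welfare loss = ½ × 3333.3334 × 40 = $66666.67 million.

$66666.67 million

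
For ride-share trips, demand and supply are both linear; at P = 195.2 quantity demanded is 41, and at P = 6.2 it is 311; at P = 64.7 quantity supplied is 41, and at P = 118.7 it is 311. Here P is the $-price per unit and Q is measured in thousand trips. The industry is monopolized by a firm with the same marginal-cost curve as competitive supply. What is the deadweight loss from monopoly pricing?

Demand slope = (6.2 − 195.2)/(311 − 41) = −0.7, so P = 223.9 − 0.7Q.
Supply slope = (118.7 − 64.7)/(311 − 41) = 0.2, so P = 56.5 + 0.2Q.
Competitive equilibrium: 223.9 − 0.7Q = 56.5 + 0.2Q → Q* = 186, P* = 93.7.
Marginal revenue: MR = 223.9 − 1.4Q. Set MR = MC: 223.9 − 1.4Q = 56.5 + 0.2Q → Q_m = 104.625.
Price P_m = 223.9 − 0.7·104.625 = 150.6625; MC(Q_m) = 56.5 + 0.2·104.625 = 77.425.
Competitive Q* = 186, so ΔQ = 81.375; wedge = 150.6625 − 77.425 = 73.2375.
Welfare loss = ½ × 81.375 × 73.2375 = $2979.85 thousand.

$2979.85 thousand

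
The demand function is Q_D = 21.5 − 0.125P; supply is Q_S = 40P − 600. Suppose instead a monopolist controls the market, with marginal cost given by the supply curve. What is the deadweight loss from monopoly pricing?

In inverse form: demand P = 172 − 8Q, supply P = 15 + 0.025Q.
Competitive equilibrium: 172 − 8Q = 15 + 0.025Q → Q* = 19.5639, P* = 15.4891.
Marginal revenue: MR = 172 − 16Q. Set MR = MC: 172 − 16Q = 15 + 0.025Q → Q_m = 9.7972.
Price P_m = 172 − 8·9.7972 = 93.6224; MC(Q_m) = 15 + 0.025·9.7972 = 15.2449.
Competitive Q* = 19.5639, so ΔQ = 9.7667; wedge = 93.6224 − 15.2449 = 78.3775.
Deadweight loss = ½ × 9.7667 × 78.3775 = 382.74.

382.74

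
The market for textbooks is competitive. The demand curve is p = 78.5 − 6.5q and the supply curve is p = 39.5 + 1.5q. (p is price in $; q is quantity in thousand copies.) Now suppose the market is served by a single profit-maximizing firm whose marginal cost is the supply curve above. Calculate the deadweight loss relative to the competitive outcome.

Competitive equilibrium: 78.5 − 6.5q = 39.5 + 1.5q → q* = 4.875, p* = 46.8125.
Marginal revenue: MR = 78.5 − 13q. Set MR = MC: 78.5 − 13q = 39.5 + 1.5q → q_m = 2.6897.
Price p_m = 78.5 − 6.5·2.6897 = 61.017; MC(q_m) = 39.5 + 1.5·2.6897 = 43.5346.
Competitive q* = 4.875, so Δq = 2.1853; wedge = 61.017 − 43.5346 = 17.4824.
The triangle = ½ × 2.1853 × 17.4824 = $19.10 thousand.

$19.10 thousand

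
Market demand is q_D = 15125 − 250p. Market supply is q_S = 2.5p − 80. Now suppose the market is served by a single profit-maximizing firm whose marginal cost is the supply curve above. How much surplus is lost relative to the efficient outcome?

In inverse form: demand p = 60.5 − 0.004q, supply p = 32 + 0.4q.
Competitive equilibrium: 60.5 − 0.004q = 32 + 0.4q → q* = 70.5446, p* = 60.2178.
Marginal revenue: MR = 60.5 − 0.008q. Set MR = MC: 60.5 − 0.008q = 32 + 0.4q → q_m = 69.8529.
Price p_m = 60.5 − 0.004·69.8529 = 60.2206; MC(q_m) = 32 + 0.4·69.8529 = 59.9412.
Competitive q* = 70.5446, so Δq = 0.6917; wedge = 60.2206 − 59.9412 = 0.2794.
Welfare loss = ½ × 0.6917 × 0.2794 = 0.10.

0.10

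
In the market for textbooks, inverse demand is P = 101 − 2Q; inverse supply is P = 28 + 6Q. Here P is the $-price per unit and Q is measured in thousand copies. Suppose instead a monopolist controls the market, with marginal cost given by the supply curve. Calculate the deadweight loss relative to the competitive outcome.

$13.32 thousand

Competitive equilibrium: 101 − 2Q = 28 + 6Q → Q* = 9.125, P* = 82.75.
Marginal revenue: MR = 101 − 4Q. Set MR = MC: 101 − 4Q = 28 + 6Q → Q_m = 7.3.
Price P_m = 101 − 2·7.3 = 86.4; MC(Q_m) = 28 + 6·7.3 = 71.8.
Competitive Q* = 9.125, so ΔQ = 1.825; wedge = 86.4 − 71.8 = 14.6.
DWL = ½ × 1.825 × 14.6 = $13.32 thousand.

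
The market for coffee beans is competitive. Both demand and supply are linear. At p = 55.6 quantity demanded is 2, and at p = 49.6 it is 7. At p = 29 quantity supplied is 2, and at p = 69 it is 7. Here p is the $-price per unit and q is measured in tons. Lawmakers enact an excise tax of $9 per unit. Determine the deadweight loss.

Demand slope = (49.6 − 55.6)/(7 − 2) = −1.2, so p = 58 − 1.2q.
Supply slope = (69 − 29)/(7 − 2) = 8, so p = 13 + 8q.
Competitive equilibrium: 58 − 1.2q = 13 + 8q → q* = 4.8913, p* = 52.1304.
With the tax, the buyer price exceeds the seller price by 9: (58 − 1.2q) − (13 + 8q) = 9 → q' = 3.913.
Δq = 4.8913 − 3.913 = 0.9783; the wedge equals the tax, 9.
DWL = ½ × 0.9783 × 9 = $4.40.

$4.40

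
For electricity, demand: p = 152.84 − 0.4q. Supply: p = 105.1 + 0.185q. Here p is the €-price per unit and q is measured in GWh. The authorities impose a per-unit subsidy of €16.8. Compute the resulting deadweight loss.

Competitive equilibrium: 152.84 − 0.4q = 105.1 + 0.185q → q* = 81.6068, p* = 120.1973.
The subsidy lowers effective supply by 16.8: p = 88.3 + 0.185q.
New quantity: 152.84 − 0.4q = 88.3 + 0.185q → q' = 110.3248.
Overproduction Δq = 110.3248 − 81.6068 = 28.718; wedge = subsidy = 16.8.
The triangle = ½ × 28.718 × 16.8 = €241.23.

€241.23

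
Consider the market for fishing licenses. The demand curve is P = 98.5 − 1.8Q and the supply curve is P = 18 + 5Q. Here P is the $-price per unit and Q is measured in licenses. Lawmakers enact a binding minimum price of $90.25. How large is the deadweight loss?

$178.95

Competitive equilibrium: 98.5 − 1.8Q = 18 + 5Q → Q* = 11.8382, P* = 77.1912.
At the floor P = 90.25, quantity demanded = (98.5 − 90.25)/1.8 = 4.5833.
Sellers' marginal cost at Q' = 4.5833: 18 + 5·4.5833 = 40.9165.
ΔQ = 11.8382 − 4.5833 = 7.2549; wedge = 90.25 − 40.9165 = 49.3335.
Deadweight loss = ½ × 7.2549 × 49.3335 = $178.95.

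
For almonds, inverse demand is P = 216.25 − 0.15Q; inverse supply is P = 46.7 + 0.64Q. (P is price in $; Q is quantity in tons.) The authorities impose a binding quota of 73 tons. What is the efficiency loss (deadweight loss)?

Competitive equilibrium: 216.25 − 0.15Q = 46.7 + 0.64Q → Q* = 214.6203, P* = 184.057.
At Q = 73: demand price = 216.25 − 0.15·73 = 205.3; supply price = 46.7 + 0.64·73 = 93.42.
ΔQ = 214.6203 − 73 = 141.6203; wedge = 205.3 − 93.42 = 111.88.
Deadweight loss = ½ × 141.6203 × 111.88 = $7922.24.

$7922.24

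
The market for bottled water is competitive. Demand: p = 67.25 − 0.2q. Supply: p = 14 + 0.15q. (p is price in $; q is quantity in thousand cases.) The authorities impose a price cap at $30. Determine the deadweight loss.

Competitive equilibrium: 67.25 − 0.2q = 14 + 0.15q → q* = 152.14286, p* = 36.82143.
At the ceiling p = 30, quantity supplied = (30 − 14)/0.15 = 106.66667.
Willingness to pay at q' = 106.66667: 67.25 − 0.2·106.66667 = 45.91667.
Δq = 152.14286 − 106.66667 = 45.47619; wedge = 45.91667 − 30 = 15.91667.
DWL = ½ × 45.47619 × 15.91667 = $361.91 thousand.

$361.91 thousand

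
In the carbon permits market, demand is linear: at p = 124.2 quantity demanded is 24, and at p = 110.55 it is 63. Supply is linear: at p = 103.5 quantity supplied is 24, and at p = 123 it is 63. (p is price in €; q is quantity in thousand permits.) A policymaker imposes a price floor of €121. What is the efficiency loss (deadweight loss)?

Demand slope = (110.55 − 124.2)/(63 − 24) = −0.35, so p = 132.6 − 0.35q.
Supply slope = (123 − 103.5)/(63 − 24) = 0.5, so p = 91.5 + 0.5q.
Competitive equilibrium: 132.6 − 0.35q = 91.5 + 0.5q → q* = 48.3529, p* = 115.6765.
At the floor p = 121, quantity demanded = (132.6 − 121)/0.35 = 33.1429.
Sellers' marginal cost at q' = 33.1429: 91.5 + 0.5·33.1429 = 108.0715.
Δq = 48.3529 − 33.1429 = 15.21; wedge = 121 − 108.0715 = 12.9285.
Deadweight loss = ½ × 15.21 × 12.9285 = €98.32 thousand.

€98.32 thousand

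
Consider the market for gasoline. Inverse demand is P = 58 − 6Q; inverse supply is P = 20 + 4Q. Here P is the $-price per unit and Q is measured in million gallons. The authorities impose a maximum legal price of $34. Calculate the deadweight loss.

Competitive equilibrium: 58 − 6Q = 20 + 4Q → Q* = 3.8, P* = 35.2.
At the ceiling P = 34, quantity supplied = (34 − 20)/4 = 3.5.
Willingness to pay at Q' = 3.5: 58 − 6·3.5 = 37.
ΔQ = 3.8 − 3.5 = 0.3; wedge = 37 − 34 = 3.
The triangle = ½ × 0.3 × 3 = $0.45 million.

$0.45 million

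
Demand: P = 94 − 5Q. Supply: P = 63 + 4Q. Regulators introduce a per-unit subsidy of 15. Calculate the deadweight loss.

Competitive equilibrium: 94 − 5Q = 63 + 4Q → Q* = 3.4444, P* = 76.7778.
The subsidy lowers effective supply by 15: P = 48 + 4Q.
New quantity: 94 − 5Q = 48 + 4Q → Q' = 5.1111.
Overproduction ΔQ = 5.1111 − 3.4444 = 1.6667; wedge = subsidy = 15.
Welfare loss = ½ × 1.6667 × 15 = 12.50.

12.50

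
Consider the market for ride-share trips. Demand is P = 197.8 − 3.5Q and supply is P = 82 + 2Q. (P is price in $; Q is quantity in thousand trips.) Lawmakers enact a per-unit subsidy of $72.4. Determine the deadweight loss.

$476.52 thousand

Competitive equilibrium: 197.8 − 3.5Q = 82 + 2Q → Q* = 21.05455, P* = 124.10909.
The subsidy lowers effective supply by 72.4: P = 9.6 + 2Q.
New quantity: 197.8 − 3.5Q = 9.6 + 2Q → Q' = 34.21818.
Overproduction ΔQ = 34.21818 − 21.05455 = 13.16363; wedge = subsidy = 72.4.
The triangle = ½ × 13.16363 × 72.4 = $476.52 thousand.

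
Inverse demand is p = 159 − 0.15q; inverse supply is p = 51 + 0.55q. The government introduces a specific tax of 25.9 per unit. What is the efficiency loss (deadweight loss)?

479.15

Competitive equilibrium: 159 − 0.15q = 51 + 0.55q → q* = 154.2857, p* = 135.8571.
With the tax, the buyer price exceeds the seller price by 25.9: (159 − 0.15q) − (51 + 0.55q) = 25.9 → q' = 117.2857.
Δq = 154.2857 − 117.2857 = 37; the wedge equals the tax, 25.9.
Deadweight loss = ½ × 37 × 25.9 = 479.15.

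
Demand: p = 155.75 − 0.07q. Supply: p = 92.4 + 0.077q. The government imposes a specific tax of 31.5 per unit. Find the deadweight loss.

Competitive equilibrium: 155.75 − 0.07q = 92.4 + 0.077q → q* = 430.9524, p* = 125.5833.
With the tax, the buyer price exceeds the seller price by 31.5: (155.75 − 0.07q) − (92.4 + 0.077q) = 31.5 → q' = 216.6667.
Δq = 430.9524 − 216.6667 = 214.2857; the wedge equals the tax, 31.5.
Welfare loss = ½ × 214.2857 × 31.5 = 3375.

3375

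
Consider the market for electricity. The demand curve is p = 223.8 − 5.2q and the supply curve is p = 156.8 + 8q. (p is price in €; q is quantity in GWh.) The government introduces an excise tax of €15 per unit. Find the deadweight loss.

€8.52

Competitive equilibrium: 223.8 − 5.2q = 156.8 + 8q → q* = 5.0758, p* = 197.4061.
With the tax, the buyer price exceeds the seller price by 15: (223.8 − 5.2q) − (156.8 + 8q) = 15 → q' = 3.9394.
Δq = 5.0758 − 3.9394 = 1.1364; the wedge equals the tax, 15.
The triangle = ½ × 1.1364 × 15 = €8.52.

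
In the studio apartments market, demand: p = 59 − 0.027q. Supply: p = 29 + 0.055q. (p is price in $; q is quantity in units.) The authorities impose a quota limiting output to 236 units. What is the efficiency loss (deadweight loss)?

$691.34

Competitive equilibrium: 59 − 0.027q = 29 + 0.055q → q* = 365.8537, p* = 49.122.
At q = 236: demand price = 59 − 0.027·236 = 52.628; supply price = 29 + 0.055·236 = 41.98.
Δq = 365.8537 − 236 = 129.8537; wedge = 52.628 − 41.98 = 10.648.
Deadweight loss = ½ × 129.8537 × 10.648 = $691.34.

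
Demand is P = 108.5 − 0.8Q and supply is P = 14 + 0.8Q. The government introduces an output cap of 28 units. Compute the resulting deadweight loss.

Competitive equilibrium: 108.5 − 0.8Q = 14 + 0.8Q → Q* = 59.0625, P* = 61.25.
At Q = 28: demand price = 108.5 − 0.8·28 = 86.1; supply price = 14 + 0.8·28 = 36.4.
ΔQ = 59.0625 − 28 = 31.0625; wedge = 86.1 − 36.4 = 49.7.
Welfare loss = ½ × 31.0625 × 49.7 = 771.90.

771.90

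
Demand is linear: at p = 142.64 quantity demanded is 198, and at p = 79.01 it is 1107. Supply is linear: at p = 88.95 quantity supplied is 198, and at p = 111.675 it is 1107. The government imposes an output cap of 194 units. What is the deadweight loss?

Demand slope = (79.01 − 142.64)/(1107 − 198) = −0.07, so p = 156.5 − 0.07q.
Supply slope = (111.675 − 88.95)/(1107 − 198) = 0.025, so p = 84 + 0.025q.
Competitive equilibrium: 156.5 − 0.07q = 84 + 0.025q → q* = 763.1579, p* = 103.0789.
At q = 194: demand price = 156.5 − 0.07·194 = 142.92; supply price = 84 + 0.025·194 = 88.85.
Δq = 763.1579 − 194 = 569.1579; wedge = 142.92 − 88.85 = 54.07.
DWL = ½ × 569.1579 × 54.07 = 15387.18.

15387.18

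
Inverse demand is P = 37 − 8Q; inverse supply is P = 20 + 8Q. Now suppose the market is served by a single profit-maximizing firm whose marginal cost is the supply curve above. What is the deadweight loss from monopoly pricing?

1

Competitive equilibrium: 37 − 8Q = 20 + 8Q → Q* = 1.0625, P* = 28.5.
Marginal revenue: MR = 37 − 16Q. Set MR = MC: 37 − 16Q = 20 + 8Q → Q_m = 0.7083.
Price P_m = 37 − 8·0.7083 = 31.3336; MC(Q_m) = 20 + 8·0.7083 = 25.6664.
Competitive Q* = 1.0625, so ΔQ = 0.3542; wedge = 31.3336 − 25.6664 = 5.6672.
Welfare loss = ½ × 0.3542 × 5.6672 = 1.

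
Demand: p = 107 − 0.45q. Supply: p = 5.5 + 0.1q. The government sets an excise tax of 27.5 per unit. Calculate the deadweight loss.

687.50

Competitive equilibrium: 107 − 0.45q = 5.5 + 0.1q → q* = 184.5455, p* = 23.9545.
With the tax, the buyer price exceeds the seller price by 27.5: (107 − 0.45q) − (5.5 + 0.1q) = 27.5 → q' = 134.5455.
Δq = 184.5455 − 134.5455 = 50; the wedge equals the tax, 27.5.
The triangle = ½ × 50 × 27.5 = 687.50.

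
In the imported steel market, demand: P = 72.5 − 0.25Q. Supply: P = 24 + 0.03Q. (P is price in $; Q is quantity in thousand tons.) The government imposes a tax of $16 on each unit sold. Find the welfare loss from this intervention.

Competitive equilibrium: 72.5 − 0.25Q = 24 + 0.03Q → Q* = 173.2143, P* = 29.1964.
With the tax, the buyer price exceeds the seller price by 16: (72.5 − 0.25Q) − (24 + 0.03Q) = 16 → Q' = 116.0714.
ΔQ = 173.2143 − 116.0714 = 57.1429; the wedge equals the tax, 16.
Deadweight loss = ½ × 57.1429 × 16 = $457.14 thousand.

$457.14 thousand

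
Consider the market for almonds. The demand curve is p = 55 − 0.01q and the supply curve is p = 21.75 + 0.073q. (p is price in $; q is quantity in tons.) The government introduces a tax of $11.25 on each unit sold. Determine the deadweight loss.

$762.42

Competitive equilibrium: 55 − 0.01q = 21.75 + 0.073q → q* = 400.6024, p* = 50.994.
With the tax, the buyer price exceeds the seller price by 11.25: (55 − 0.01q) − (21.75 + 0.073q) = 11.25 → q' = 265.0602.
Δq = 400.6024 − 265.0602 = 135.5422; the wedge equals the tax, 11.25.
The triangle = ½ × 135.5422 × 11.25 = $762.42.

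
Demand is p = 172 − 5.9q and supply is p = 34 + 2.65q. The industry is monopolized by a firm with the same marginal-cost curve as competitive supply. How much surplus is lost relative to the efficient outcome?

Competitive equilibrium: 172 − 5.9q = 34 + 2.65q → q* = 16.1404, p* = 76.7719.
Marginal revenue: MR = 172 − 11.8q. Set MR = MC: 172 − 11.8q = 34 + 2.65q → q_m = 9.5502.
Price p_m = 172 − 5.9·9.5502 = 115.6538; MC(q_m) = 34 + 2.65·9.5502 = 59.308.
Competitive q* = 16.1404, so Δq = 6.5902; wedge = 115.6538 − 59.308 = 56.3458.
The triangle = ½ × 6.5902 × 56.3458 = 185.67.

185.67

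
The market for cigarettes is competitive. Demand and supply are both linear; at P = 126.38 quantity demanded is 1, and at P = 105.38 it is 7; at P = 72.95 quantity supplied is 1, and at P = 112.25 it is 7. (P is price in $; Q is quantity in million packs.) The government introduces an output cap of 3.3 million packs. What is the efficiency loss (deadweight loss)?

Demand slope = (105.38 − 126.38)/(7 − 1) = −3.5, so P = 129.88 − 3.5Q.
Supply slope = (112.25 − 72.95)/(7 − 1) = 6.55, so P = 66.4 + 6.55Q.
Competitive equilibrium: 129.88 − 3.5Q = 66.4 + 6.55Q → Q* = 6.3164, P* = 107.7725.
At Q = 3.3: demand price = 129.88 − 3.5·3.3 = 118.33; supply price = 66.4 + 6.55·3.3 = 88.015.
ΔQ = 6.3164 − 3.3 = 3.0164; wedge = 118.33 − 88.015 = 30.315.
The triangle = ½ × 3.0164 × 30.315 = $45.72 million.

$45.72 million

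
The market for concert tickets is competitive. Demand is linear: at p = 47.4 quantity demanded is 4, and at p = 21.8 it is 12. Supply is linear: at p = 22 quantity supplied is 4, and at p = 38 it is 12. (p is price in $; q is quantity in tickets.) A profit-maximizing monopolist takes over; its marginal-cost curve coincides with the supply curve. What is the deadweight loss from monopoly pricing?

Demand slope = (21.8 − 47.4)/(12 − 4) = −3.2, so p = 60.2 − 3.2q.
Supply slope = (38 − 22)/(12 − 4) = 2, so p = 14 + 2q.
Competitive equilibrium: 60.2 − 3.2q = 14 + 2q → q* = 8.8846, p* = 31.7692.
Marginal revenue: MR = 60.2 − 6.4q. Set MR = MC: 60.2 − 6.4q = 14 + 2q → q_m = 5.5.
Price p_m = 60.2 − 3.2·5.5 = 42.6; MC(q_m) = 14 + 2·5.5 = 25.
Competitive q* = 8.8846, so Δq = 3.3846; wedge = 42.6 − 25 = 17.6.
The triangle = ½ × 3.3846 × 17.6 = $29.78.

$29.78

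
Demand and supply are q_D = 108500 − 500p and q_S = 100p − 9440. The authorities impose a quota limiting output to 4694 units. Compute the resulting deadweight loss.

182999.08

In inverse form: demand p = 217 − 0.002q, supply p = 94.4 + 0.01q.
Competitive equilibrium: 217 − 0.002q = 94.4 + 0.01q → q* = 10216.6667, p* = 196.5667.
At q = 4694: demand price = 217 − 0.002·4694 = 207.612; supply price = 94.4 + 0.01·4694 = 141.34.
Δq = 10216.6667 − 4694 = 5522.6667; wedge = 207.612 − 141.34 = 66.272.
DWL = ½ × 5522.6667 × 66.272 = 182999.08.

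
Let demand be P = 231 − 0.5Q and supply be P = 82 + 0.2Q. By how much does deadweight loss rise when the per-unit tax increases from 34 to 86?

4457.14

Competitive equilibrium: 231 − 0.5Q = 82 + 0.2Q → Q* = 212.8571, P* = 124.5714.
For a per-unit tax t: ΔQ = t/0.7, so DWL = ½·t·(t/0.7) = t²/1.4.
At t = 34: DWL = 825.714. At t = 86: DWL = 5282.857.
Increase = 5282.857 − 825.714 = 4457.14.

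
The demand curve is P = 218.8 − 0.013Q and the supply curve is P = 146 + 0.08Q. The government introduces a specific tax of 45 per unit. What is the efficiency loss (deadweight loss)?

Competitive equilibrium: 218.8 − 0.013Q = 146 + 0.08Q → Q* = 782.7957, P* = 208.6237.
With the tax, the buyer price exceeds the seller price by 45: (218.8 − 0.013Q) − (146 + 0.08Q) = 45 → Q' = 298.9247.
ΔQ = 782.7957 − 298.9247 = 483.871; the wedge equals the tax, 45.
Welfare loss = ½ × 483.871 × 45 = 10887.10.

10887.10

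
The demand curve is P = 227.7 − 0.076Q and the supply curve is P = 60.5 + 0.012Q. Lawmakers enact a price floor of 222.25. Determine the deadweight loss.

147076.27

Competitive equilibrium: 227.7 − 0.076Q = 60.5 + 0.012Q → Q* = 1900, P* = 83.3.
At the floor P = 222.25, quantity demanded = (227.7 − 222.25)/0.076 = 71.710526.
Sellers' marginal cost at Q' = 71.710526: 60.5 + 0.012·71.710526 = 61.360526.
ΔQ = 1900 − 71.710526 = 1828.289474; wedge = 222.25 − 61.360526 = 160.889474.
The triangle = ½ × 1828.289474 × 160.889474 = 147076.27.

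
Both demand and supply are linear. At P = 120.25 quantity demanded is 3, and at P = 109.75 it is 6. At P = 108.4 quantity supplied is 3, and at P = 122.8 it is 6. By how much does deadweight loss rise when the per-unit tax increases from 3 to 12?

Demand slope = (109.75 − 120.25)/(6 − 3) = −3.5, so P = 130.75 − 3.5Q.
Supply slope = (122.8 − 108.4)/(6 − 3) = 4.8, so P = 94 + 4.8Q.
Competitive equilibrium: 130.75 − 3.5Q = 94 + 4.8Q → Q* = 4.4277, P* = 115.253.
For a per-unit tax t: ΔQ = t/8.3, so DWL = ½·t·(t/8.3) = t²/16.6.
At t = 3: DWL = 0.542. At t = 12: DWL = 8.675.
Increase = 8.675 − 0.542 = 8.13.

8.13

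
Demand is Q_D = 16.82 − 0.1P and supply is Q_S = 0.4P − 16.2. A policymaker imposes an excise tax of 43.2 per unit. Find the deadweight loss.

74.65

In inverse form: demand P = 168.2 − 10Q, supply P = 40.5 + 2.5Q.
Competitive equilibrium: 168.2 − 10Q = 40.5 + 2.5Q → Q* = 10.216, P* = 66.04.
With the tax, the buyer price exceeds the seller price by 43.2: (168.2 − 10Q) − (40.5 + 2.5Q) = 43.2 → Q' = 6.76.
ΔQ = 10.216 − 6.76 = 3.456; the wedge equals the tax, 43.2.
DWL = ½ × 3.456 × 43.2 = 74.65.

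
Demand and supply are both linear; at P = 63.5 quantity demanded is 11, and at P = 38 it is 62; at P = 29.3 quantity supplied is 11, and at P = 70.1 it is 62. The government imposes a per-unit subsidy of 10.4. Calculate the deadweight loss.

Demand slope = (38 − 63.5)/(62 − 11) = −0.5, so P = 69 − 0.5Q.
Supply slope = (70.1 − 29.3)/(62 − 11) = 0.8, so P = 20.5 + 0.8Q.
Competitive equilibrium: 69 − 0.5Q = 20.5 + 0.8Q → Q* = 37.3077, P* = 50.3462.
The subsidy lowers effective supply by 10.4: P = 10.1 + 0.8Q.
New quantity: 69 − 0.5Q = 10.1 + 0.8Q → Q' = 45.3077.
Overproduction ΔQ = 45.3077 − 37.3077 = 8; wedge = subsidy = 10.4.
The triangle = ½ × 8 × 10.4 = 41.60.

41.60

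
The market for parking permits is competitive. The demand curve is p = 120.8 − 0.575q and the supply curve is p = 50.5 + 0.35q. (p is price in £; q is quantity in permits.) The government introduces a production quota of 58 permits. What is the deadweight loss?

£149.85

Competitive equilibrium: 120.8 − 0.575q = 50.5 + 0.35q → q* = 76, p* = 77.1.
At q = 58: demand price = 120.8 − 0.575·58 = 87.45; supply price = 50.5 + 0.35·58 = 70.8.
Δq = 76 − 58 = 18; wedge = 87.45 − 70.8 = 16.65.
Welfare loss = ½ × 18 × 16.65 = £149.85.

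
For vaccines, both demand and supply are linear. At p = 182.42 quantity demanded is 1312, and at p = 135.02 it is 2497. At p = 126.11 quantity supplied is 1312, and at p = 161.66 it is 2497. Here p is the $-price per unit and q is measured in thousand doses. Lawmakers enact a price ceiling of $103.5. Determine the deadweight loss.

Demand slope = (135.02 − 182.42)/(2497 − 1312) = −0.04, so p = 234.9 − 0.04q.
Supply slope = (161.66 − 126.11)/(2497 − 1312) = 0.03, so p = 86.75 + 0.03q.
Competitive equilibrium: 234.9 − 0.04q = 86.75 + 0.03q → q* = 2116.42857, p* = 150.24286.
At the ceiling p = 103.5, quantity supplied = (103.5 − 86.75)/0.03 = 558.33333.
Willingness to pay at q' = 558.33333: 234.9 − 0.04·558.33333 = 212.56667.
Δq = 2116.42857 − 558.33333 = 1558.09524; wedge = 212.56667 − 103.5 = 109.06667.
The triangle = ½ × 1558.09524 × 109.06667 = $84968.13 thousand.

$84968.13 thousand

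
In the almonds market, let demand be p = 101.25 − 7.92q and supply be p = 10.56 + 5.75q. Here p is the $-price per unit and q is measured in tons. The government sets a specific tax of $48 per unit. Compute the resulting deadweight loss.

Competitive equilibrium: 101.25 − 7.92q = 10.56 + 5.75q → q* = 6.6342, p* = 48.7069.
With the tax, the buyer price exceeds the seller price by 48: (101.25 − 7.92q) − (10.56 + 5.75q) = 48 → q' = 3.1229.
Δq = 6.6342 − 3.1229 = 3.5113; the wedge equals the tax, 48.
Deadweight loss = ½ × 3.5113 × 48 = $84.27.

$84.27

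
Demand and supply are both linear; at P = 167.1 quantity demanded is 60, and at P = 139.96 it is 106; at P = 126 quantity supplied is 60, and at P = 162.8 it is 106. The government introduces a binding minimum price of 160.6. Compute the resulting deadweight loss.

Demand slope = (139.96 − 167.1)/(106 − 60) = −0.59, so P = 202.5 − 0.59Q.
Supply slope = (162.8 − 126)/(106 − 60) = 0.8, so P = 78 + 0.8Q.
Competitive equilibrium: 202.5 − 0.59Q = 78 + 0.8Q → Q* = 89.5683, P* = 149.6547.
At the floor P = 160.6, quantity demanded = (202.5 − 160.6)/0.59 = 71.0169.
Sellers' marginal cost at Q' = 71.0169: 78 + 0.8·71.0169 = 134.8135.
ΔQ = 89.5683 − 71.0169 = 18.5514; wedge = 160.6 − 134.8135 = 25.7865.
Deadweight loss = ½ × 18.5514 × 25.7865 = 239.19.

239.19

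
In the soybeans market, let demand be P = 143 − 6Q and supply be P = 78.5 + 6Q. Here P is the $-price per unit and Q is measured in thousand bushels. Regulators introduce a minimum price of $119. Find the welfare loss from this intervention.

$11.34 thousand

Competitive equilibrium: 143 − 6Q = 78.5 + 6Q → Q* = 5.375, P* = 110.75.
At the floor P = 119, quantity demanded = (143 − 119)/6 = 4.
Sellers' marginal cost at Q' = 4: 78.5 + 6·4 = 102.5.
ΔQ = 5.375 − 4 = 1.375; wedge = 119 − 102.5 = 16.5.
The triangle = ½ × 1.375 × 16.5 = $11.34 thousand.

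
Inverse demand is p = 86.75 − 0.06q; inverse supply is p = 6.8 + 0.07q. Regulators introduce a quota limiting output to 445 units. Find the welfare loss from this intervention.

Competitive equilibrium: 86.75 − 0.06q = 6.8 + 0.07q → q* = 615, p* = 49.85.
At q = 445: demand price = 86.75 − 0.06·445 = 60.05; supply price = 6.8 + 0.07·445 = 37.95.
Δq = 615 − 445 = 170; wedge = 60.05 − 37.95 = 22.1.
DWL = ½ × 170 × 22.1 = 1878.50.

1878.50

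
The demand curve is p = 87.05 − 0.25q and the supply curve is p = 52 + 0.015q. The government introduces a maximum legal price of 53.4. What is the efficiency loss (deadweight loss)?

Competitive equilibrium: 87.05 − 0.25q = 52 + 0.015q → q* = 132.2642, p* = 53.984.
At the ceiling p = 53.4, quantity supplied = (53.4 − 52)/0.015 = 93.3333.
Willingness to pay at q' = 93.3333: 87.05 − 0.25·93.3333 = 63.7167.
Δq = 132.2642 − 93.3333 = 38.9309; wedge = 63.7167 − 53.4 = 10.3167.
Welfare loss = ½ × 38.9309 × 10.3167 = 200.82.

200.82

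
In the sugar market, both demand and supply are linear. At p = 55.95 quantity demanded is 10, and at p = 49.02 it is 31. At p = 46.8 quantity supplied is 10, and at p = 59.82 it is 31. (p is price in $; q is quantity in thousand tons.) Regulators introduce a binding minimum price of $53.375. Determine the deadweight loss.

$1.59 thousand

Demand slope = (49.02 − 55.95)/(31 − 10) = −0.33, so p = 59.25 − 0.33q.
Supply slope = (59.82 − 46.8)/(31 − 10) = 0.62, so p = 40.6 + 0.62q.
Competitive equilibrium: 59.25 − 0.33q = 40.6 + 0.62q → q* = 19.6316, p* = 52.7716.
At the floor p = 53.375, quantity demanded = (59.25 − 53.375)/0.33 = 17.803.
Sellers' marginal cost at q' = 17.803: 40.6 + 0.62·17.803 = 51.6379.
Δq = 19.6316 − 17.803 = 1.8286; wedge = 53.375 − 51.6379 = 1.7371.
Welfare loss = ½ × 1.8286 × 1.7371 = $1.59 thousand.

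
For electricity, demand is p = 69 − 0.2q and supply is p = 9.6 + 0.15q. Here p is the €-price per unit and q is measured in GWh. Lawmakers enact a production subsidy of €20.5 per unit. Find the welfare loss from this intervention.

Competitive equilibrium: 69 − 0.2q = 9.6 + 0.15q → q* = 169.7143, p* = 35.0571.
The subsidy lowers effective supply by 20.5: p = 0.15q − 10.9.
New quantity: 69 − 0.2q = 0.15q − 10.9 → q' = 228.2857.
Overproduction Δq = 228.2857 − 169.7143 = 58.5714; wedge = subsidy = 20.5.
DWL = ½ × 58.5714 × 20.5 = €600.36.

€600.36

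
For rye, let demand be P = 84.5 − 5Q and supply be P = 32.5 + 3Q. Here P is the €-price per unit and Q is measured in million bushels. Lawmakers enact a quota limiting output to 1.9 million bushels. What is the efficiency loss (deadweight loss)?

Competitive equilibrium: 84.5 − 5Q = 32.5 + 3Q → Q* = 6.5, P* = 52.
At Q = 1.9: demand price = 84.5 − 5·1.9 = 75; supply price = 32.5 + 3·1.9 = 38.2.
ΔQ = 6.5 − 1.9 = 4.6; wedge = 75 − 38.2 = 36.8.
The triangle = ½ × 4.6 × 36.8 = €84.64 million.

€84.64 million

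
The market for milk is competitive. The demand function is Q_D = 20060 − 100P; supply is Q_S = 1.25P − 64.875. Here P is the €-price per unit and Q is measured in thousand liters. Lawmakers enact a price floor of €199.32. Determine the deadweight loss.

In inverse form: demand P = 200.6 − 0.01Q, supply P = 51.9 + 0.8Q.
Competitive equilibrium: 200.6 − 0.01Q = 51.9 + 0.8Q → Q* = 183.5802, P* = 198.7642.
At the floor P = 199.32, quantity demanded = (200.6 − 199.32)/0.01 = 128.
Sellers' marginal cost at Q' = 128: 51.9 + 0.8·128 = 154.3.
ΔQ = 183.5802 − 128 = 55.5802; wedge = 199.32 − 154.3 = 45.02.
DWL = ½ × 55.5802 × 45.02 = €1251.11 thousand.

€1251.11 thousand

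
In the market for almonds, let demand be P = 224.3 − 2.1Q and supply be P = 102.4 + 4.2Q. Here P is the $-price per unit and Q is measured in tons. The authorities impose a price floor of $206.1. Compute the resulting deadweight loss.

$359.47

Competitive equilibrium: 224.3 − 2.1Q = 102.4 + 4.2Q → Q* = 19.3492, P* = 183.6667.
At the floor P = 206.1, quantity demanded = (224.3 − 206.1)/2.1 = 8.6667.
Sellers' marginal cost at Q' = 8.6667: 102.4 + 4.2·8.6667 = 138.8001.
ΔQ = 19.3492 − 8.6667 = 10.6825; wedge = 206.1 − 138.8001 = 67.2999.
Welfare loss = ½ × 10.6825 × 67.2999 = $359.47.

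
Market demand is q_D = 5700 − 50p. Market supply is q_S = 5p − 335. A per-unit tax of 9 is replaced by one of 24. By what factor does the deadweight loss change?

In inverse form: demand p = 114 − 0.02q, supply p = 67 + 0.2q.
Competitive equilibrium: 114 − 0.02q = 67 + 0.2q → q* = 213.6364, p* = 109.7273.
For a per-unit tax t: Δq = t/0.22, so DWL = ½·t·(t/0.22) = t²/0.44.
At t = 9: DWL = 184.091. At t = 24: DWL = 1309.091.
Ratio = (24/9)² = 7.111.

7.111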